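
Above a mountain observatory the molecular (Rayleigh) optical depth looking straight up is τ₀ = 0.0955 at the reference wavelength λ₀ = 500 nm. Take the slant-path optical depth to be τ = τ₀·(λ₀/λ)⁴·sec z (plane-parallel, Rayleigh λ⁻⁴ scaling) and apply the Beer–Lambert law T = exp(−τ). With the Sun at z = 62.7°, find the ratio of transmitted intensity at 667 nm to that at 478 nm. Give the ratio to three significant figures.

Airmass: sec 62.7° = 2.1803.
τ(667 nm) = 0.0955 × (500/667)⁴ × 2.1803 = 0.0955 × 0.3158 × 2.1803 = 0.0658.
τ(478 nm) = 0.0955 × (500/478)⁴ × 2.1803 = 0.0955 × 1.1972 × 2.1803 = 0.2493.
T(667)/T(478) = exp(τ_B − τ_A) = exp(0.1835) = 1.2015.

1.20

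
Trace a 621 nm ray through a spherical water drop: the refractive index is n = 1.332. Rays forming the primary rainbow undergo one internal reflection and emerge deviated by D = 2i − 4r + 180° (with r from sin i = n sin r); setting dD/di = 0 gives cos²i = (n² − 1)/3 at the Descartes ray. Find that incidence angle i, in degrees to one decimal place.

59.5°

cos²i = (1.332² − 1)/3 = (1.77422 − 1)/3 = 0.25807.
cos i = 0.50801, so i = 59.469°.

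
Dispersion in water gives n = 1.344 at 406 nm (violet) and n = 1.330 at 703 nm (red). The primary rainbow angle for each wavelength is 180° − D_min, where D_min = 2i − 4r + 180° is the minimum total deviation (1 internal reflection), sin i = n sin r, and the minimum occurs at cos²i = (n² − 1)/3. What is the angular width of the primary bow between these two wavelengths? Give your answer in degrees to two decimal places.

At 406 nm (n = 1.344): cos²i = 0.26878 → i = 58.772°, r = 39.512°, D_min = 139.495°, rainbow angle = 40.505°.
At 703 nm (n = 1.330): cos²i = 0.25630 → i = 59.585°, r = 40.422°, D_min = 137.484°, rainbow angle = 42.516°.
Angular width = |40.505° − 42.516°| = 2.011°.

2.01°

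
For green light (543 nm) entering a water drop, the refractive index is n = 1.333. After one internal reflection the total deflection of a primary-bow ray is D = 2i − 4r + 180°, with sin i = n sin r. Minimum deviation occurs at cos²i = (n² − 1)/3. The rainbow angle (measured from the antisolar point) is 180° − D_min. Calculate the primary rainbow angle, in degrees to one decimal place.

42.1°

cos²i = (1.77689 − 1)/3 = 0.25896; i = arccos(0.50888) = 59.410°.
sin r = sin 59.410°/1.333 = 0.64579; r = 40.225°.
D_min = 2·59.410° − 4·40.225° + 180° = 137.922°.
Rainbow angle = 180° − D_min = 42.078°.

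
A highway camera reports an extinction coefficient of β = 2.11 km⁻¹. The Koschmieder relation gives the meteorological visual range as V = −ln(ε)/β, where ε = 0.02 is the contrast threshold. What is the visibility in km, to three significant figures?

1.85 km

V = −ln(0.02) / 2.11 = 3.912 / 2.11 = 1.8540 km.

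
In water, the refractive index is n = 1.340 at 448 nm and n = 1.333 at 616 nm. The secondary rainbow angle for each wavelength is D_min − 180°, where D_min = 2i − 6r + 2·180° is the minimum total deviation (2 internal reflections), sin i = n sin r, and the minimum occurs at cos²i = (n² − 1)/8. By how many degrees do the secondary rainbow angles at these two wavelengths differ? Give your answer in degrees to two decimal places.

At 448 nm (n = 1.340): cos²i = 0.09945 → i = 71.618°, r = 45.088°, D_min = 232.709°, rainbow angle = 52.709°.
At 616 nm (n = 1.333): cos²i = 0.09711 → i = 71.843°, r = 45.466°, D_min = 230.891°, rainbow angle = 50.891°.
Angular width = |52.709° − 50.891°| = 1.818°.

1.82°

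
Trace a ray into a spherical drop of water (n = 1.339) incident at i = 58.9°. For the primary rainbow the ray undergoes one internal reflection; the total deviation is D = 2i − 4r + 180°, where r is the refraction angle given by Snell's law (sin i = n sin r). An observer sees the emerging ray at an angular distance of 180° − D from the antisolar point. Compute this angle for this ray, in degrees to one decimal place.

41.2°

sin r = sin 58.9° / 1.339 = 0.8563/1.339 = 0.6395; r = 39.75°.
D = 2·58.9° − 4·39.75° + 180° = 117.80° − 159.01° + 180° = 138.79°.
Angle from antisolar point = 180° − D = 41.21°.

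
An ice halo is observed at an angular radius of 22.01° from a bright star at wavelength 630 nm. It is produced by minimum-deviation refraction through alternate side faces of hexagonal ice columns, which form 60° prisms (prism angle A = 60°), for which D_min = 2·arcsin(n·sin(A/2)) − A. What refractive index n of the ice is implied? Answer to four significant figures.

Rearranging: n = sin((D_min + A)/2) / sin(A/2).
(D_min + A)/2 = (22.01° + 60°)/2 = 41.005°.
n = sin 41.005° / sin 30° = 0.6561 / 0.5000 = 1.3122.

1.312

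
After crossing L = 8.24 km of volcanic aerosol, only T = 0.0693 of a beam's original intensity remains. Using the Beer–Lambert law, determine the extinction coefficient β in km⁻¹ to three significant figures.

0.324 km⁻¹

Beer–Lambert: T = exp(−βL) ⇒ β = −ln(T)/L = −ln(0.0693)/8.24 = 2.6693/8.24 = 0.3239 km⁻¹.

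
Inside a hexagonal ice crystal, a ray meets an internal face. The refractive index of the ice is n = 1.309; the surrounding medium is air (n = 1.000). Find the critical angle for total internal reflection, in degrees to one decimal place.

49.8°

sin θ_c = n_air / n = 1.000 / 1.309 = 0.7639.
θ_c = arcsin(0.7639) = 49.81°.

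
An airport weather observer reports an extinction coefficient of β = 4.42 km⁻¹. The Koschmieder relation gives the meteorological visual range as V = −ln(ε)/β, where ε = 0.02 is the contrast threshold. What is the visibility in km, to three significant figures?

0.885 km

V = −ln(0.02) / 4.42 = 3.912 / 4.42 = 0.8851 km.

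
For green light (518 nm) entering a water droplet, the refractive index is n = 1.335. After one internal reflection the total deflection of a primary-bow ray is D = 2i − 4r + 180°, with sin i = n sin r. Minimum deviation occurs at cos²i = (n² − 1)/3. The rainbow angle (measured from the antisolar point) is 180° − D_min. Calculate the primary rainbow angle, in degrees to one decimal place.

41.8°

cos²i = (1.78222 − 1)/3 = 0.26074; i = arccos(0.51063) = 59.294°.
sin r = sin 59.294°/1.335 = 0.64405; r = 40.094°.
D_min = 2·59.294° − 4·40.094° + 180° = 138.212°.
Rainbow angle = 180° − D_min = 41.788°.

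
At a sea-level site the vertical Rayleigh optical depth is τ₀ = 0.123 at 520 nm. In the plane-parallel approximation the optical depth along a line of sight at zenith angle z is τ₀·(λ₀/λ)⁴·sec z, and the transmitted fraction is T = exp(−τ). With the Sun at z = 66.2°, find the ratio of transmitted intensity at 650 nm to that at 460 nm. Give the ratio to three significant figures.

Airmass: sec 66.2° = 2.4780.
τ(650 nm) = 0.123 × (520/650)⁴ × 2.4780 = 0.123 × 0.4096 × 2.4780 = 0.1248.
τ(460 nm) = 0.123 × (520/460)⁴ × 2.4780 = 0.123 × 1.6330 × 2.4780 = 0.4977.
T(650)/T(460) = exp(τ_B − τ_A) = exp(0.3729) = 1.4519.

1.45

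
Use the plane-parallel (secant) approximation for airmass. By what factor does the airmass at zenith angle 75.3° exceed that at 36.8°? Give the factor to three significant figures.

3.16

X(75.3°)/X(36.8°) = sec 75.3° / sec 36.8° = cos 36.8° / cos 75.3° = 0.8007/0.2538 = 3.1555.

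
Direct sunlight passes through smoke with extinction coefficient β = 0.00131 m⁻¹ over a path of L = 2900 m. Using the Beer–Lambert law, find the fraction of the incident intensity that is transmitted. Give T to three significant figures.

τ = β·L = 0.00131 × 2900 = 3.7990.
T = exp(−3.7990) = 0.0224.

0.0224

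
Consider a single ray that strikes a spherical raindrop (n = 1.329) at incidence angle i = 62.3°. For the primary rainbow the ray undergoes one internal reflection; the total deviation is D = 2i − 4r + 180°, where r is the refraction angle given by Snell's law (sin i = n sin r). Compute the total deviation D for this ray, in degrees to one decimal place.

137.5°

sin r = sin 62.3° / 1.329 = 0.8854/1.329 = 0.6662; r = 41.78°.
D = 2·62.3° − 4·41.78° + 180° = 124.60° − 167.10° + 180° = 137.50°.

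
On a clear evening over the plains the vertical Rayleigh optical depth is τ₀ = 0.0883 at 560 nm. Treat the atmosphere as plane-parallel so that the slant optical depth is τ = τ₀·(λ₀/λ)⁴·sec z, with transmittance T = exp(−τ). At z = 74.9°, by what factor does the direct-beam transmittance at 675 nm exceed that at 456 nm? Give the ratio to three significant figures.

1.84

Airmass: sec 74.9° = 3.8387.
τ(675 nm) = 0.0883 × (560/675)⁴ × 3.8387 = 0.0883 × 0.4737 × 3.8387 = 0.1606.
τ(456 nm) = 0.0883 × (560/456)⁴ × 3.8387 = 0.0883 × 2.2745 × 3.8387 = 0.7710.
T(675)/T(456) = exp(τ_B − τ_A) = exp(0.6104) = 1.8412.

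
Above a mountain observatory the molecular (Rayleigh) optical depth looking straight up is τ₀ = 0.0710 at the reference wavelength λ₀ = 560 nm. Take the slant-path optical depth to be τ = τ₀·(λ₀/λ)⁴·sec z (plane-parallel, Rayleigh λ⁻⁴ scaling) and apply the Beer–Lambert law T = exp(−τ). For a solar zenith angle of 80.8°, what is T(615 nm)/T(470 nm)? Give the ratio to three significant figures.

1.80

Airmass: sec 80.8° = 6.2546.
τ(615 nm) = 0.0710 × (560/615)⁴ × 6.2546 = 0.0710 × 0.6875 × 6.2546 = 0.3053.
τ(470 nm) = 0.0710 × (560/470)⁴ × 6.2546 = 0.0710 × 2.0154 × 6.2546 = 0.8950.
T(615)/T(470) = exp(τ_B − τ_A) = exp(0.5897) = 1.8035.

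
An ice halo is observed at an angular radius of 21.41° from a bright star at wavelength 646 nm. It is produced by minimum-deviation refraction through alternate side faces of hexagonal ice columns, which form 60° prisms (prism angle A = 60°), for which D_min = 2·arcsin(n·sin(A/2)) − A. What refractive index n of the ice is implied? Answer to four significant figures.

1.304

Rearranging: n = sin((D_min + A)/2) / sin(A/2).
(D_min + A)/2 = (21.41° + 60°)/2 = 40.705°.
n = sin 40.705° / sin 30° = 0.6522 / 0.5000 = 1.3043.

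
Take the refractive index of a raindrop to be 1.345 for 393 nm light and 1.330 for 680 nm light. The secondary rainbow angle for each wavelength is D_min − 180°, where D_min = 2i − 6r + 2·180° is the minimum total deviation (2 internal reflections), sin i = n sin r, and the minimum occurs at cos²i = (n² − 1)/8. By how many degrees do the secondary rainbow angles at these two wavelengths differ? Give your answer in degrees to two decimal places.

At 393 nm (n = 1.345): cos²i = 0.10113 → i = 71.458°, r = 44.821°, D_min = 233.987°, rainbow angle = 53.987°.
At 680 nm (n = 1.330): cos²i = 0.09611 → i = 71.940°, r = 45.630°, D_min = 230.101°, rainbow angle = 50.101°.
Angular width = |53.987° − 50.101°| = 3.886°.

3.89°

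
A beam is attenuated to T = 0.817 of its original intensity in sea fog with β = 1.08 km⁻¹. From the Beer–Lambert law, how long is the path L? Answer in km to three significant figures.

Beer–Lambert: T = exp(−βL) ⇒ L = −ln(T)/β = −ln(0.817)/1.08 = 0.2021/1.08 = 0.1871 km.

0.187 km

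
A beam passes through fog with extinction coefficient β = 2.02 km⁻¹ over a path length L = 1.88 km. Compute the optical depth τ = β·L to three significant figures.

3.80

τ = β·L = 2.02 × 1.88 = 3.7976.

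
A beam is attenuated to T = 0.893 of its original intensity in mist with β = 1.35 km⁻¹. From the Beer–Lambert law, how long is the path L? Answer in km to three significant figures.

Beer–Lambert: T = exp(−βL) ⇒ L = −ln(T)/β = −ln(0.893)/1.35 = 0.1132/1.35 = 0.08383 km.

0.0838 km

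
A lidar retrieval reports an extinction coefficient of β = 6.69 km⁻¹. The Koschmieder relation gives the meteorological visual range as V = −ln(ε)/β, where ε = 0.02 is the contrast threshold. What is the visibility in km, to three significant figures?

0.585 km

V = −ln(0.02) / 6.69 = 3.912 / 6.69 = 0.5848 km.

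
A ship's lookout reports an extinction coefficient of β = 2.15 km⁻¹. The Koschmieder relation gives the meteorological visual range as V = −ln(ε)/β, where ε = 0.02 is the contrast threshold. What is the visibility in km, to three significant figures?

V = −ln(0.02) / 2.15 = 3.912 / 2.15 = 1.8195 km.

1.82 km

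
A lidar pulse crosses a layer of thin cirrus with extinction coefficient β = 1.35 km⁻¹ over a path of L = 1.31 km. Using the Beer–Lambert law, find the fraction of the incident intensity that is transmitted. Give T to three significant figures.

τ = β·L = 1.35 × 1.31 = 1.7685.
T = exp(−1.7685) = 0.1706.

0.171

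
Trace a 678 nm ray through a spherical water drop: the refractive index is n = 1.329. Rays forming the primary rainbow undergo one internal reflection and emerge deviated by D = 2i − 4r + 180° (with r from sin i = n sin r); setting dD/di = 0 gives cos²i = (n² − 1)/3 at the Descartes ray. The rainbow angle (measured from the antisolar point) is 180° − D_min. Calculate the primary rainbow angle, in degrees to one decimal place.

42.7°

cos²i = (1.76624 − 1)/3 = 0.25541; i = arccos(0.50538) = 59.643°.
sin r = sin 59.643°/1.329 = 0.64928; r = 40.487°.
D_min = 2·59.643° − 4·40.487° + 180° = 137.337°.
Rainbow angle = 180° − D_min = 42.663°.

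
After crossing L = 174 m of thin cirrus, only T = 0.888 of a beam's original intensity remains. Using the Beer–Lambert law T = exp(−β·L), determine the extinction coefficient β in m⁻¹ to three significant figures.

0.000683 m⁻¹

Beer–Lambert: T = exp(−βL) ⇒ β = −ln(T)/L = −ln(0.888)/174 = 0.1188/174 = 0.0006827 m⁻¹.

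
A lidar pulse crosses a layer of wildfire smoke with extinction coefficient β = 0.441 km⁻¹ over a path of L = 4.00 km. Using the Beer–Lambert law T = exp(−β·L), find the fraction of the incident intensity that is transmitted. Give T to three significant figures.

τ = β·L = 0.441 × 4.00 = 1.7640.
T = exp(−1.7640) = 0.1714.

0.171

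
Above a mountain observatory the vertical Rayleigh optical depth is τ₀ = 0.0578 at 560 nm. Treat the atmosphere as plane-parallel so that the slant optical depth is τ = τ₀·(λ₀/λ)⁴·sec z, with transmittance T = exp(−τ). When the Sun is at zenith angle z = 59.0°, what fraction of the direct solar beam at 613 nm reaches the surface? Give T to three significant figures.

sec 59.0° = 1.9416.
τ = 0.0578 × (560/613)⁴ × 1.9416 = 0.0578 × 0.6965 × 1.9416 = 0.0782.
T = exp(−0.0782) = 0.9248.

0.925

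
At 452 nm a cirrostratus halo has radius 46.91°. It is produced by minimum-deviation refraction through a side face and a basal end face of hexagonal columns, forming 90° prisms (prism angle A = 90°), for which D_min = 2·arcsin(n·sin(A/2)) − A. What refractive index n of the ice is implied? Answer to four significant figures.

Rearranging: n = sin((D_min + A)/2) / sin(A/2).
(D_min + A)/2 = (46.91° + 90°)/2 = 68.455°.
n = sin 68.455° / sin 45° = 0.9301 / 0.7071 = 1.3154.

1.315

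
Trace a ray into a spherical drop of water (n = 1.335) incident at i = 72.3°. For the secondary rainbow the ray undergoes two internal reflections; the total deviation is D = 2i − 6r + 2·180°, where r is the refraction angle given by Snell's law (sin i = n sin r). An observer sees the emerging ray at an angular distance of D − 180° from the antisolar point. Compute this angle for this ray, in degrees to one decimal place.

sin r = sin 72.3° / 1.335 = 0.9527/1.335 = 0.7136; r = 45.53°.
D = 2·72.3° − 6·45.53° + 2·180° = 144.60° − 273.17° + 360° = 231.43°.
Angle from antisolar point = D − 180° = 51.43°.

51.4°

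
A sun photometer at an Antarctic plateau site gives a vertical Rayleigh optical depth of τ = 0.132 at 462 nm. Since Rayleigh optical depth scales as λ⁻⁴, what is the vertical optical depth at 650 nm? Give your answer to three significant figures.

τ(650 nm) = τ(462 nm) × (462/650)⁴ = 0.132 × (0.7108)⁴ = 0.132 × 0.2552 = 0.0337.

0.0337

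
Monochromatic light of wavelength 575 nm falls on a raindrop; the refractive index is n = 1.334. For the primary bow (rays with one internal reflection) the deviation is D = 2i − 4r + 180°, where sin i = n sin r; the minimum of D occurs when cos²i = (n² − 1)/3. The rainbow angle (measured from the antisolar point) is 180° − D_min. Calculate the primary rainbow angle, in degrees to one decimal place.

cos²i = (1.77956 − 1)/3 = 0.25985; i = arccos(0.50976) = 59.352°.
sin r = sin 59.352°/1.334 = 0.64492; r = 40.159°.
D_min = 2·59.352° − 4·40.159° + 180° = 138.067°.
Rainbow angle = 180° − D_min = 41.933°.

41.9°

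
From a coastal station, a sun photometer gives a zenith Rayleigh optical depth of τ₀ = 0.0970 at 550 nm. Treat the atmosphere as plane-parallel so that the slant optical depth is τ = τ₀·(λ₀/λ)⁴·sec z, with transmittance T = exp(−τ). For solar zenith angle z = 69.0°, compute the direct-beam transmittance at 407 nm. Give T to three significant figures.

0.405

sec 69.0° = 2.7904.
τ = 0.0970 × (550/407)⁴ × 2.7904 = 0.0970 × 3.3348 × 2.7904 = 0.9026.
T = exp(−0.9026) = 0.4055.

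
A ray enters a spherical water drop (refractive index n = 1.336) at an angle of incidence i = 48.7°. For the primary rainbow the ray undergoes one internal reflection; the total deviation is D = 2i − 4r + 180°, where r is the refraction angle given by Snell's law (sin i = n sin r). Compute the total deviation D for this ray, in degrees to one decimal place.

sin r = sin 48.7° / 1.336 = 0.7513/1.336 = 0.5623; r = 34.22°.
D = 2·48.7° − 4·34.22° + 180° = 97.40° − 136.87° + 180° = 140.53°.

140.5°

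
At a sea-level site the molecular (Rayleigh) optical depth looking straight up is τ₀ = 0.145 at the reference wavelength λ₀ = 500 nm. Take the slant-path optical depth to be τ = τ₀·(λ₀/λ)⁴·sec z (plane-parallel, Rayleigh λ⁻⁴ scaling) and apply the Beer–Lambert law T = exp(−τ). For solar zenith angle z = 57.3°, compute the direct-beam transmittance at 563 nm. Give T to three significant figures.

0.846

sec 57.3° = 1.8510.
τ = 0.145 × (500/563)⁴ × 1.8510 = 0.145 × 0.6221 × 1.8510 = 0.1670.
T = exp(−0.1670) = 0.8462.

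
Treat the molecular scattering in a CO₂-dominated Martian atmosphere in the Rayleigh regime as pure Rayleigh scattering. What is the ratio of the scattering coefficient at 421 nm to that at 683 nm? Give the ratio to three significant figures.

6.93

Rayleigh scattering ∝ λ⁻⁴, so the ratio of coefficients is the inverse fourth power of the wavelength ratio.
σ(421)/σ(683) = (683/421)⁴ = (1.6223)⁴ = 6.927.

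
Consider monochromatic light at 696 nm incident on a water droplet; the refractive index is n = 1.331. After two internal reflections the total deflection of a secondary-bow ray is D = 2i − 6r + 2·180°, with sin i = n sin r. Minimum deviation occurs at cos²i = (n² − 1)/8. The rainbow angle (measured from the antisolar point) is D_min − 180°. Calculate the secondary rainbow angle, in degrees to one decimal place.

cos²i = (1.77156 − 1)/8 = 0.09645; i = arccos(0.31056) = 71.907°.
sin r = sin 71.907°/1.331 = 0.71417; r = 45.575°.
D_min = 2·71.907° − 6·45.575° + 360° = 230.365°.
Rainbow angle = D_min − 180° = 50.365°.

50.4°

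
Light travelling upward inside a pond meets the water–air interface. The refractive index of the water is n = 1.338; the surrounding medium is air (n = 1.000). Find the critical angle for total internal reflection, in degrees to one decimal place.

sin θ_c = n_air / n = 1.000 / 1.338 = 0.7474.
θ_c = arcsin(0.7474) = 48.36°.

48.4°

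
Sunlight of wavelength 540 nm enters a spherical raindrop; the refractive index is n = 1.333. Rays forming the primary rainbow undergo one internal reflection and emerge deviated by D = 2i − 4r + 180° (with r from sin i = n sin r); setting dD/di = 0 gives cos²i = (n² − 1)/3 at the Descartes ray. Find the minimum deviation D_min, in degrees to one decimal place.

cos²i = (1.77689 − 1)/3 = 0.25896; i = arccos(0.50888) = 59.410°.
sin r = sin 59.410°/1.333 = 0.64579; r = 40.225°.
D_min = 2·59.410° − 4·40.225° + 180° = 137.922°.

137.9°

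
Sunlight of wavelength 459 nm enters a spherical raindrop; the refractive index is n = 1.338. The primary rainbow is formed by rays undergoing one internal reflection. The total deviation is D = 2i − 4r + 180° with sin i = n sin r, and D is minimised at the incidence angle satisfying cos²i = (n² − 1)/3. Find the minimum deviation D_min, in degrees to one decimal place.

cos²i = (1.79024 − 1)/3 = 0.26341; i = arccos(0.51324) = 59.120°.
sin r = sin 59.120°/1.338 = 0.64144; r = 39.899°.
D_min = 2·59.120° − 4·39.899° + 180° = 138.643°.

138.6°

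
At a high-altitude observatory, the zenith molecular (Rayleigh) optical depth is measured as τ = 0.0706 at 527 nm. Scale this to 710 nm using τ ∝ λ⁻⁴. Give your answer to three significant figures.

0.0214

τ(710 nm) = τ(527 nm) × (527/710)⁴ = 0.0706 × (0.7423)⁴ = 0.0706 × 0.3035 = 0.0214.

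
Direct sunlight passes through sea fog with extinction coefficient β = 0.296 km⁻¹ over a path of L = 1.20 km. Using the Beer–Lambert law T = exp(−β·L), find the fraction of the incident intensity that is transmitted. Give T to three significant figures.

0.701

τ = β·L = 0.296 × 1.20 = 0.3552.
T = exp(−0.3552) = 0.7010.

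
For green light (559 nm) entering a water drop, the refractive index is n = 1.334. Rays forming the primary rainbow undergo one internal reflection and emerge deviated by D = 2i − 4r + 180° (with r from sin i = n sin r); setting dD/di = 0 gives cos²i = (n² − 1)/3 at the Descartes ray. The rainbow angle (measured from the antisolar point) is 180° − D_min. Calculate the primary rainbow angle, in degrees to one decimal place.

41.9°

cos²i = (1.77956 − 1)/3 = 0.25985; i = arccos(0.50976) = 59.352°.
sin r = sin 59.352°/1.334 = 0.64492; r = 40.159°.
D_min = 2·59.352° − 4·40.159° + 180° = 138.067°.
Rainbow angle = 180° − D_min = 41.933°.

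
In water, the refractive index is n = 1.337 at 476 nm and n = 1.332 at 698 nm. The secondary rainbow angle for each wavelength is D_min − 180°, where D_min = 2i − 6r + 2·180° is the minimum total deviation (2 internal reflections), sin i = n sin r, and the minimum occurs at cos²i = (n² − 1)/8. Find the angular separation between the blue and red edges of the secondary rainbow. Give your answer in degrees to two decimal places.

At 476 nm (n = 1.337): cos²i = 0.09845 → i = 71.714°, r = 45.249°, D_min = 231.934°, rainbow angle = 51.934°.
At 698 nm (n = 1.332): cos²i = 0.09678 → i = 71.875°, r = 45.520°, D_min = 230.628°, rainbow angle = 50.628°.
Angular width = |51.934° − 50.628°| = 1.305°.

1.31°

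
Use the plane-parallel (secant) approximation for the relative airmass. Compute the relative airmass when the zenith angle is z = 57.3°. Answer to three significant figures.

1.85

X = sec z = 1/cos 57.3° = 1/0.5402 = 1.8510.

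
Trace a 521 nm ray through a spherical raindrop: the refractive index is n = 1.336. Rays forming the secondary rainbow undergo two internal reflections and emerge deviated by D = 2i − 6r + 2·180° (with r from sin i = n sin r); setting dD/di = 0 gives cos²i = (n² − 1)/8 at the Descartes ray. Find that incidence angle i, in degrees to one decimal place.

cos²i = (1.336² − 1)/8 = (1.78490 − 1)/8 = 0.09811.
cos i = 0.31323, so i = 71.746°.

71.7°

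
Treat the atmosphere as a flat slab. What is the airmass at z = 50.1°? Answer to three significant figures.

1.56

X = sec z = 1/cos 50.1° = 1/0.6414 = 1.5590.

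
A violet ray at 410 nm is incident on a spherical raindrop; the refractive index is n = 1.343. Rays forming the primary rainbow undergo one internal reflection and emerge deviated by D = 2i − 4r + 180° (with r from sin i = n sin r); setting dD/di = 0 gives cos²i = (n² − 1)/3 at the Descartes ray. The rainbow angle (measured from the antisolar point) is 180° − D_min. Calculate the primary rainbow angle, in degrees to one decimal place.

40.6°

cos²i = (1.80365 − 1)/3 = 0.26788; i = arccos(0.51757) = 58.830°.
sin r = sin 58.830°/1.343 = 0.63711; r = 39.577°.
D_min = 2·58.830° − 4·39.577° + 180° = 139.354°.
Rainbow angle = 180° − D_min = 40.646°.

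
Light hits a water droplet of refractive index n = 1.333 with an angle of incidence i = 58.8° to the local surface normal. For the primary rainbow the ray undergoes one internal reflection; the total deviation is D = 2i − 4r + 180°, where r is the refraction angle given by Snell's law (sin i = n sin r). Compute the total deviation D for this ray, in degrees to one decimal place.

sin r = sin 58.8° / 1.333 = 0.8554/1.333 = 0.6417; r = 39.92°.
D = 2·58.8° − 4·39.92° + 180° = 117.60° − 159.67° + 180° = 137.93°.

137.9°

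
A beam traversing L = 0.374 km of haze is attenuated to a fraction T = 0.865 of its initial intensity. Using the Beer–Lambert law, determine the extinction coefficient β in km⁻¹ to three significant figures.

0.388 km⁻¹

Beer–Lambert: T = exp(−βL) ⇒ β = −ln(T)/L = −ln(0.865)/0.374 = 0.1450/0.374 = 0.3878 km⁻¹.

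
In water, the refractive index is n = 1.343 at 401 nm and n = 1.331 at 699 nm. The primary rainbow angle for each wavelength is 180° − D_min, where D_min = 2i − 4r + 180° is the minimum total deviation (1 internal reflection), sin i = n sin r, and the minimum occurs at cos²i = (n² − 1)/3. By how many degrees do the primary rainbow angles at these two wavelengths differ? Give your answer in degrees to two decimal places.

1.72°

At 401 nm (n = 1.343): cos²i = 0.26788 → i = 58.830°, r = 39.577°, D_min = 139.354°, rainbow angle = 40.646°.
At 699 nm (n = 1.331): cos²i = 0.25719 → i = 59.527°, r = 40.356°, D_min = 137.630°, rainbow angle = 42.370°.
Angular width = |40.646° − 42.370°| = 1.724°.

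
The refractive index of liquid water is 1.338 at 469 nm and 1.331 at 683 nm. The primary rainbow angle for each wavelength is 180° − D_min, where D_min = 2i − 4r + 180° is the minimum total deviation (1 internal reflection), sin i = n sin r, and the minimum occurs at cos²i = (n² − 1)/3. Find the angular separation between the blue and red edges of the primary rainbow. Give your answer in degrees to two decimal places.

At 469 nm (n = 1.338): cos²i = 0.26341 → i = 59.120°, r = 39.899°, D_min = 138.643°, rainbow angle = 41.357°.
At 683 nm (n = 1.331): cos²i = 0.25719 → i = 59.527°, r = 40.356°, D_min = 137.630°, rainbow angle = 42.370°.
Angular width = |41.357° − 42.370°| = 1.013°.

1.01°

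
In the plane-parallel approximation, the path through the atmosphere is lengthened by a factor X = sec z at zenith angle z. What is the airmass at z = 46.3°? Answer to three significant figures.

1.45

X = sec z = 1/cos 46.3° = 1/0.6909 = 1.4474.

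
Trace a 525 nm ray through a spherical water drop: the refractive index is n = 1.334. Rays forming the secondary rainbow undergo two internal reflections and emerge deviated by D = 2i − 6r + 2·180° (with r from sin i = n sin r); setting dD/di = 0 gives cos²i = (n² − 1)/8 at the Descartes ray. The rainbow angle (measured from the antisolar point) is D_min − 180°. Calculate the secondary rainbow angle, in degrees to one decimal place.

cos²i = (1.77956 − 1)/8 = 0.09744; i = arccos(0.31216) = 71.810°.
sin r = sin 71.810°/1.334 = 0.71217; r = 45.411°.
D_min = 2·71.810° − 6·45.411° + 360° = 231.153°.
Rainbow angle = D_min − 180° = 51.153°.

51.2°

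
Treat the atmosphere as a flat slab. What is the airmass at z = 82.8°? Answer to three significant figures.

7.98

X = sec z = 1/cos 82.8° = 1/0.1253 = 7.9787.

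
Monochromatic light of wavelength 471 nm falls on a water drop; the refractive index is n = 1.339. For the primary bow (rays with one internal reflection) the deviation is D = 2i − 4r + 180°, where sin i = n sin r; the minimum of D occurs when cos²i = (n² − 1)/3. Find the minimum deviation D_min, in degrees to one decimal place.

138.8°

cos²i = (1.79292 − 1)/3 = 0.26431; i = arccos(0.51411) = 59.062°.
sin r = sin 59.062°/1.339 = 0.64057; r = 39.834°.
D_min = 2·59.062° − 4·39.834° + 180° = 138.786°.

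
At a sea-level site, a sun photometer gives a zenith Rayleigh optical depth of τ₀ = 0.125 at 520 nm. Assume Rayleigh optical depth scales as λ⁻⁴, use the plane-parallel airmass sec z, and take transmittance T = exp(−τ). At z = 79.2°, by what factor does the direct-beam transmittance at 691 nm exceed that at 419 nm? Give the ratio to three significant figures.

Airmass: sec 79.2° = 5.3367.
τ(691 nm) = 0.125 × (520/691)⁴ × 5.3367 = 0.125 × 0.3207 × 5.3367 = 0.2139.
τ(419 nm) = 0.125 × (520/419)⁴ × 5.3367 = 0.125 × 2.3722 × 5.3367 = 1.5825.
T(691)/T(419) = exp(τ_B − τ_A) = exp(1.3686) = 3.9297.

3.93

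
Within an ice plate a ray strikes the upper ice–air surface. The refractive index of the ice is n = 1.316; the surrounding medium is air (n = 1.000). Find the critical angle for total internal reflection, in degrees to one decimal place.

sin θ_c = n_air / n = 1.000 / 1.316 = 0.7599.
θ_c = arcsin(0.7599) = 49.45°.

49.5°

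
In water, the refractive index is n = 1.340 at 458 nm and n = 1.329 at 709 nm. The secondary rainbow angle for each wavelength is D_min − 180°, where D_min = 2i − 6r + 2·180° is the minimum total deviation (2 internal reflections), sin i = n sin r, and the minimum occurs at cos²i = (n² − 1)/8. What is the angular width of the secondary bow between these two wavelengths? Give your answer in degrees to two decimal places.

At 458 nm (n = 1.340): cos²i = 0.09945 → i = 71.618°, r = 45.088°, D_min = 232.709°, rainbow angle = 52.709°.
At 709 nm (n = 1.329): cos²i = 0.09578 → i = 71.972°, r = 45.685°, D_min = 229.837°, rainbow angle = 49.837°.
Angular width = |52.709° − 49.837°| = 2.872°.

2.87°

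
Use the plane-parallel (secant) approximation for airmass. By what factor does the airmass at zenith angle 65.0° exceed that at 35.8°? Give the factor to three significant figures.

1.92

X(65.0°)/X(35.8°) = sec 65.0° / sec 35.8° = cos 35.8° / cos 65.0° = 0.8111/0.4226 = 1.9191.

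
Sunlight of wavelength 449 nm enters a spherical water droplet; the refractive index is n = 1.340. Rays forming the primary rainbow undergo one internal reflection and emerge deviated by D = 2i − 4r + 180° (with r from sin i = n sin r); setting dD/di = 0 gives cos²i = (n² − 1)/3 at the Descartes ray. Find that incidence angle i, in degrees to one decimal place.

cos²i = (1.340² − 1)/3 = (1.79560 − 1)/3 = 0.26520.
cos i = 0.51498, so i = 59.004°.

59.0°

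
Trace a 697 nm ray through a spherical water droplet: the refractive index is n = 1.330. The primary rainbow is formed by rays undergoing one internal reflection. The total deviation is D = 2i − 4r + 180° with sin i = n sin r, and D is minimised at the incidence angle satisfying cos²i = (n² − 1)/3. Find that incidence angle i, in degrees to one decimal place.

cos²i = (1.330² − 1)/3 = (1.76890 − 1)/3 = 0.25630.
cos i = 0.50626, so i = 59.585°.

59.6°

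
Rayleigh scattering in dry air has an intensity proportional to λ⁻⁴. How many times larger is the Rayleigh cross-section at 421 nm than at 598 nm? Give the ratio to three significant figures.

4.07

Rayleigh scattering ∝ λ⁻⁴, so the ratio of coefficients is the inverse fourth power of the wavelength ratio.
σ(421)/σ(598) = (598/421)⁴ = (1.4204)⁴ = 4.071.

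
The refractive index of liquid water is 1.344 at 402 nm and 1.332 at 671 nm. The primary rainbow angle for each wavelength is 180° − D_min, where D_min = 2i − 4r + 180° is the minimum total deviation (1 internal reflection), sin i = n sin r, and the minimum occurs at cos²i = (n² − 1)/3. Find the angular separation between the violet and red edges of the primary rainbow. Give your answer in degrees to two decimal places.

At 402 nm (n = 1.344): cos²i = 0.26878 → i = 58.772°, r = 39.512°, D_min = 139.495°, rainbow angle = 40.505°.
At 671 nm (n = 1.332): cos²i = 0.25807 → i = 59.469°, r = 40.290°, D_min = 137.776°, rainbow angle = 42.224°.
Angular width = |40.505° − 42.224°| = 1.719°.

1.72°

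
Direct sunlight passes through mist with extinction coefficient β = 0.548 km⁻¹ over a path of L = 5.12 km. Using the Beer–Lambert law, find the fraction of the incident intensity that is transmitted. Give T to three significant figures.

τ = β·L = 0.548 × 5.12 = 2.8058.
T = exp(−2.8058) = 0.0605.

0.0605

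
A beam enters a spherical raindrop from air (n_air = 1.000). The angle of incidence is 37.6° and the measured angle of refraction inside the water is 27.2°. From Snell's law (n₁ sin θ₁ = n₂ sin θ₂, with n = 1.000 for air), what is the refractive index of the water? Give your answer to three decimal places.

n = sin θ_i / sin θ_r = sin 37.6° / sin 27.2° = 0.6101 / 0.4571 = 1.3348.

1.335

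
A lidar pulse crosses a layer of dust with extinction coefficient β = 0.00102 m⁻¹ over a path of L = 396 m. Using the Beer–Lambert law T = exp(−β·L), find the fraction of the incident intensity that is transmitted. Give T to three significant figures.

τ = β·L = 0.00102 × 396 = 0.4039.
T = exp(−0.4039) = 0.6677.

0.668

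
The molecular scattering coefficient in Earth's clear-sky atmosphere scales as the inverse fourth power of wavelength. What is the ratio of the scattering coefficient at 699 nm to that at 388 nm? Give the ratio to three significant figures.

0.0949

Rayleigh scattering ∝ λ⁻⁴, so the ratio of coefficients is the inverse fourth power of the wavelength ratio.
σ(699)/σ(388) = (388/699)⁴ = (0.5551)⁴ = 0.09493.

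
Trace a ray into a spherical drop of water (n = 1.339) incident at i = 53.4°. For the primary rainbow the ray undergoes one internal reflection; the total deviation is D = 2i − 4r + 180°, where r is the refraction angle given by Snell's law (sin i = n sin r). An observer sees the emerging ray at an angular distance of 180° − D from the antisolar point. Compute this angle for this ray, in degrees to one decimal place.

sin r = sin 53.4° / 1.339 = 0.8028/1.339 = 0.5996; r = 36.84°.
D = 2·53.4° − 4·36.84° + 180° = 106.80° − 147.35° + 180° = 139.45°.
Angle from antisolar point = 180° − D = 40.55°.

40.6°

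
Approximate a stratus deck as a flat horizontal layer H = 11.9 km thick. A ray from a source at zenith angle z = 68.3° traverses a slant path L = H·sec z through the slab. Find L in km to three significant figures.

sec z = 1/cos 68.3° = 2.7046.
L = 11.9 × 2.7046 = 32.184 km.

32.2 km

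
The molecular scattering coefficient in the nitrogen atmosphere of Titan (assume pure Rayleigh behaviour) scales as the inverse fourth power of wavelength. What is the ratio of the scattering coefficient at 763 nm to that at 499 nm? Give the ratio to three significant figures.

Rayleigh scattering ∝ λ⁻⁴, so the ratio of coefficients is the inverse fourth power of the wavelength ratio.
σ(763)/σ(499) = (499/763)⁴ = (0.6540)⁴ = 0.1829.

0.183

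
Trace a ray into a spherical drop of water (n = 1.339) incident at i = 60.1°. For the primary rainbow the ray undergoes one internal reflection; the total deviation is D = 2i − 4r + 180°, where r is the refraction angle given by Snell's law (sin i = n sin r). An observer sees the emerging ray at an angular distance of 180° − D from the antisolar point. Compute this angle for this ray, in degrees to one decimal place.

41.2°

sin r = sin 60.1° / 1.339 = 0.8669/1.339 = 0.6474; r = 40.35°.
D = 2·60.1° − 4·40.35° + 180° = 120.20° − 161.39° + 180° = 138.81°.
Angle from antisolar point = 180° − D = 41.19°.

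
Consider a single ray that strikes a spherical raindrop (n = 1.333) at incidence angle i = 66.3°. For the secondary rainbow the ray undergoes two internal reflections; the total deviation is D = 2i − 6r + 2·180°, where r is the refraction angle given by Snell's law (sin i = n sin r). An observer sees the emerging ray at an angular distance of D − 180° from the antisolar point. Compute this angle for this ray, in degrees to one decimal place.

52.3°

sin r = sin 66.3° / 1.333 = 0.9157/1.333 = 0.6869; r = 43.39°.
D = 2·66.3° − 6·43.39° + 2·180° = 132.60° − 260.32° + 360° = 232.28°.
Angle from antisolar point = D − 180° = 52.28°.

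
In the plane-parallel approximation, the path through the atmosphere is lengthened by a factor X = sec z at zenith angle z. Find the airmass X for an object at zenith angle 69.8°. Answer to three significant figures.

2.90

X = sec z = 1/cos 69.8° = 1/0.3453 = 2.8960.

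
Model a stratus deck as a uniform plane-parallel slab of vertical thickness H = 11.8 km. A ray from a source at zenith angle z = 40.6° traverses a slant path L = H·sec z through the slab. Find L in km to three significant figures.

sec z = 1/cos 40.6° = 1.3171.
L = 11.8 × 1.3171 = 15.541 km.

15.5 km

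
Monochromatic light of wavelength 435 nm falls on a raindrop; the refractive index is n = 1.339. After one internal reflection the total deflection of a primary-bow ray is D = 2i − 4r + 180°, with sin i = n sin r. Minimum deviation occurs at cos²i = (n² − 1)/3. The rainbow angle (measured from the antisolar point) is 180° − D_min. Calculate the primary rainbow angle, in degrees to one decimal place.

cos²i = (1.79292 − 1)/3 = 0.26431; i = arccos(0.51411) = 59.062°.
sin r = sin 59.062°/1.339 = 0.64057; r = 39.834°.
D_min = 2·59.062° − 4·39.834° + 180° = 138.786°.
Rainbow angle = 180° − D_min = 41.214°.

41.2°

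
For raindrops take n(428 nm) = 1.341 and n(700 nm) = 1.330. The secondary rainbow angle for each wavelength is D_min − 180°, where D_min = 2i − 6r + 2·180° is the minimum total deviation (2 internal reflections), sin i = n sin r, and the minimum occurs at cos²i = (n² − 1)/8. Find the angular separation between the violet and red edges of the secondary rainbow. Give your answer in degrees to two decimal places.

2.86°

At 428 nm (n = 1.341): cos²i = 0.09979 → i = 71.586°, r = 45.034°, D_min = 232.966°, rainbow angle = 52.966°.
At 700 nm (n = 1.330): cos²i = 0.09611 → i = 71.940°, r = 45.630°, D_min = 230.101°, rainbow angle = 50.101°.
Angular width = |52.966° − 50.101°| = 2.865°.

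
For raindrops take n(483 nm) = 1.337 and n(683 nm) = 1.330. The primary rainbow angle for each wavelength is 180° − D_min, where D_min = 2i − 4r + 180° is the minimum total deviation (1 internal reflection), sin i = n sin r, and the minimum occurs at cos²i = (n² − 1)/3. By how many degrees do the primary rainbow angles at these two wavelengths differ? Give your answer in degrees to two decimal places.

At 483 nm (n = 1.337): cos²i = 0.26252 → i = 59.178°, r = 39.964°, D_min = 138.500°, rainbow angle = 41.500°.
At 683 nm (n = 1.330): cos²i = 0.25630 → i = 59.585°, r = 40.422°, D_min = 137.484°, rainbow angle = 42.516°.
Angular width = |41.500° − 42.516°| = 1.016°.

1.02°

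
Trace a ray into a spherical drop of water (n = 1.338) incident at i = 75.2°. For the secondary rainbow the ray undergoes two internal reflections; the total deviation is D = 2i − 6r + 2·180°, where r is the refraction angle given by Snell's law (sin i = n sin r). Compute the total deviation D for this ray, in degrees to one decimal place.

sin r = sin 75.2° / 1.338 = 0.9668/1.338 = 0.7226; r = 46.27°.
D = 2·75.2° − 6·46.27° + 2·180° = 150.40° − 277.61° + 360° = 232.79°.

232.8°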